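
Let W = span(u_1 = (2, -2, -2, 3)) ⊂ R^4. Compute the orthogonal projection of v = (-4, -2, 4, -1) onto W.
proj_W(v) = (-10/7, 10/7, 10/7, -15/7)

Set up U = [u_1 | ... | u_1] ∈ R^(4×1). The projector onto W = col(U) is P = U (U^T U)^(-1) U^T.
Compute U^T U =
  [21],
and U^T v = (-15).
Solve U^T U · c = U^T v for the coefficients: c = (-5/7). The projection is proj_W(v) = U c.
Check: (v - proj_W(v)) · u_1 = 0  (should be 0).
Result: proj_W(v) = (-10/7, 10/7, 10/7, -15/7).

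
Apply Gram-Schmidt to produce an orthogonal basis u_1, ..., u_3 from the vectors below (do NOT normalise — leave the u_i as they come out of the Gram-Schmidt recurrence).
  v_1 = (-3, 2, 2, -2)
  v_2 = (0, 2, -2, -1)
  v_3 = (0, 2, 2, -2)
Orthogonal basis:
  u_1 = (-3, 2, 2, -2)
  u_2 = (2/7, 38/21, -46/21, -17/21)
  u_3 = (312/185, 126/185, 198/185, -144/185)

Apply the Gram-Schmidt recurrence
  u_1 = v_1
  u_i = v_i − Σ_{j<i} ((v_i · u_j) / (u_j · u_j)) · u_j.

Step by step this gives:
  u_1 = (-3, 2, 2, -2)
  u_2 = (2/7, 38/21, -46/21, -17/21)
  u_3 = (312/185, 126/185, 198/185, -144/185)

Orthogonality check:
  u_2 · u_1 = 0 (should be 0)
  u_3 · u_1 = 0 (should be 0)
  u_3 · u_2 = 0 (should be 0)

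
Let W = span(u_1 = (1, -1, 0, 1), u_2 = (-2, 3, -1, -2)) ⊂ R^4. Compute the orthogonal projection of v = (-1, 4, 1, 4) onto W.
proj_W(v) = (1/5, 7/5, -8/5, 1/5)

Set up U = [u_1 | ... | u_2] ∈ R^(4×2). The projector onto W = col(U) is P = U (U^T U)^(-1) U^T.
Compute U^T U =
  [3, -7]
  [-7, 18],
and U^T v = (-1, 5).
Solve U^T U · c = U^T v for the coefficients: c = (17/5, 8/5). The projection is proj_W(v) = U c.
Check: (v - proj_W(v)) · u_1 = 0  (should be 0).
Check: (v - proj_W(v)) · u_2 = 0  (should be 0).
Result: proj_W(v) = (1/5, 7/5, -8/5, 1/5).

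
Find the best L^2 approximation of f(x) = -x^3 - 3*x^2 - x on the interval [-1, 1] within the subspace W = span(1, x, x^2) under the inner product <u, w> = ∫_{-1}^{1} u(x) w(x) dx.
g(x) = -3*x^2 - 8*x/5

The best approximation g ∈ W is the orthogonal projection of f onto W. Writing g = a_0 + a_1 x + a_2 x^2, the coefficients solve the normal equations G · a = b where
  G_{ij} = <φ_i, φ_j> and b_i = <f, φ_i>, with φ_0 = 1, φ_1 = x, φ_2 = x^2.
G =
  [2, 0, 2/3]
  [0, 2/3, 0]
  [2/3, 0, 2/5],
b = (-2, -16/15, -6/5).
Solving gives a_0 = 0, a_1 = -8/5, a_2 = -3, so
  g(x) = -3*x^2 - 8*x/5.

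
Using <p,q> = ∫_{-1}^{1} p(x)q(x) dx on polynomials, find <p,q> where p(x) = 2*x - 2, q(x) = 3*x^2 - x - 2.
<p,q> = 8/3

Expand the product: p(x)·q(x) = 6*x^3 - 8*x^2 - 2*x + 4.
∫_{-1}^{1} of each monomial x^k gives [2/(k+1) if k even, 0 if k odd]. Integrating term-by-term (or equivalently evaluating the antiderivative F(x) = 3*x^4/2 - 8*x^3/3 - x^2 + 4*x at the endpoints):
  F(1) − F(−1) = 11/6 − (-5/6) = 8/3.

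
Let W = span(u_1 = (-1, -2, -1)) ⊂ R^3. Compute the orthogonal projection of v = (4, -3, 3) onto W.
proj_W(v) = (1/6, 1/3, 1/6)

Set up U = [u_1 | ... | u_1] ∈ R^(3×1). The projector onto W = col(U) is P = U (U^T U)^(-1) U^T.
Compute U^T U =
  [6],
and U^T v = (-1).
Solve U^T U · c = U^T v for the coefficients: c = (-1/6). The projection is proj_W(v) = U c.
Check: (v - proj_W(v)) · u_1 = 0  (should be 0).
Result: proj_W(v) = (1/6, 1/3, 1/6).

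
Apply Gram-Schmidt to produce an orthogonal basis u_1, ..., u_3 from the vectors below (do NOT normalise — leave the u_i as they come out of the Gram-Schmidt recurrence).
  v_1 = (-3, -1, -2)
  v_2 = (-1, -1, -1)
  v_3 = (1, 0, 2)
Orthogonal basis:
  u_1 = (-3, -1, -2)
  u_2 = (2/7, -4/7, -1/7)
  u_3 = (-1/2, -1/2, 1)

Apply the Gram-Schmidt recurrence
  u_1 = v_1
  u_i = v_i − Σ_{j<i} ((v_i · u_j) / (u_j · u_j)) · u_j.

Step by step this gives:
  u_1 = (-3, -1, -2)
  u_2 = (2/7, -4/7, -1/7)
  u_3 = (-1/2, -1/2, 1)

Orthogonality check:
  u_2 · u_1 = 0 (should be 0)
  u_3 · u_1 = 0 (should be 0)
  u_3 · u_2 = 0 (should be 0)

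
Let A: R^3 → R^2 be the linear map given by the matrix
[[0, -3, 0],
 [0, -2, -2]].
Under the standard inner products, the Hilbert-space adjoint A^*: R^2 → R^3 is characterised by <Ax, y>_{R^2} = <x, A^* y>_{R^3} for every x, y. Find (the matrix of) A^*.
A^* = A^T =
[[0, 0],
 [-3, -2],
 [0, -2]]

For real matrices with standard dot products, the defining identity <Ax, y> = <x, A^* y> gives (Ax)^T y = x^T (A^*) y, i.e. x^T A^T y = x^T (A^*) y. Since this holds for all x, y, we must have A^* = A^T. Therefore
A^* =
[[0, 0],
 [-3, -2],
 [0, -2]].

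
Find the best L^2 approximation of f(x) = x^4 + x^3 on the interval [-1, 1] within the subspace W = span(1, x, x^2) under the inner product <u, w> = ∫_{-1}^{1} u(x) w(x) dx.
g(x) = 6*x^2/7 + 3*x/5 - 3/35

The best approximation g ∈ W is the orthogonal projection of f onto W. Writing g = a_0 + a_1 x + a_2 x^2, the coefficients solve the normal equations G · a = b where
  G_{ij} = <φ_i, φ_j> and b_i = <f, φ_i>, with φ_0 = 1, φ_1 = x, φ_2 = x^2.
G =
  [2, 0, 2/3]
  [0, 2/3, 0]
  [2/3, 0, 2/5],
b = (2/5, 2/5, 2/7).
Solving gives a_0 = -3/35, a_1 = 3/5, a_2 = 6/7, so
  g(x) = 6*x^2/7 + 3*x/5 - 3/35.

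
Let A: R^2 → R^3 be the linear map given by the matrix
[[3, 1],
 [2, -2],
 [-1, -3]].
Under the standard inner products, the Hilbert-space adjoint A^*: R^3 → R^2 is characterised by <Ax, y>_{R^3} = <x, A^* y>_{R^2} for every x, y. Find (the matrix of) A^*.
A^* = A^T =
[[3, 2, -1],
 [1, -2, -3]]

For real matrices with standard dot products, the defining identity <Ax, y> = <x, A^* y> gives (Ax)^T y = x^T (A^*) y, i.e. x^T A^T y = x^T (A^*) y. Since this holds for all x, y, we must have A^* = A^T. Therefore
A^* =
[[3, 2, -1],
 [1, -2, -3]].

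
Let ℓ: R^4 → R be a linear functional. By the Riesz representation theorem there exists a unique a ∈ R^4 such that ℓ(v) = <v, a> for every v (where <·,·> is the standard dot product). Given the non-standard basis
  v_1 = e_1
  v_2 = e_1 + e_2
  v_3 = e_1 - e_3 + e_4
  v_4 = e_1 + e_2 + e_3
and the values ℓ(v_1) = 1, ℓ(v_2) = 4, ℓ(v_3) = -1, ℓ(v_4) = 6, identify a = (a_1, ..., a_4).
a = (1, 3, 2, 0)

Write a = (a_1, ..., a_4) in the standard basis. For each basis vector v_i, ℓ(v_i) = <v_i, a> is a linear equation in the a_j's. Collect the n equations into a matrix system V a = ℓ, where row i of V is v_i (expressed in the standard basis). Since V is invertible (lower-triangular with 1s on the diagonal, up to permutation), solve by back-substitution:
  V =
[[1, 0, 0, 0],
 [1, 1, 0, 0],
 [1, 0, -1, 1],
 [1, 1, 1, 0]]
  V a = (1, 4, -1, 6)
Solving gives a = (1, 3, 2, 0).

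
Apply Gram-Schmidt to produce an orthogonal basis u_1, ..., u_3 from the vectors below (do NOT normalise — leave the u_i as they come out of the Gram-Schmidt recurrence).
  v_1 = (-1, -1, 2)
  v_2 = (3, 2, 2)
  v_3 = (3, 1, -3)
Orthogonal basis:
  u_1 = (-1, -1, 2)
  u_2 = (17/6, 11/6, 7/3)
  u_3 = (78/101, -104/101, -13/101)

Apply the Gram-Schmidt recurrence
  u_1 = v_1
  u_i = v_i − Σ_{j<i} ((v_i · u_j) / (u_j · u_j)) · u_j.

Step by step this gives:
  u_1 = (-1, -1, 2)
  u_2 = (17/6, 11/6, 7/3)
  u_3 = (78/101, -104/101, -13/101)

Orthogonality check:
  u_2 · u_1 = 0 (should be 0)
  u_3 · u_1 = 0 (should be 0)
  u_3 · u_2 = 0 (should be 0)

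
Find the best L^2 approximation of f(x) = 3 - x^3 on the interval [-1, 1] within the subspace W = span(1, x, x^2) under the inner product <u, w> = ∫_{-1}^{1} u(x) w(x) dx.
g(x) = 3 - 3*x/5

The best approximation g ∈ W is the orthogonal projection of f onto W. Writing g = a_0 + a_1 x + a_2 x^2, the coefficients solve the normal equations G · a = b where
  G_{ij} = <φ_i, φ_j> and b_i = <f, φ_i>, with φ_0 = 1, φ_1 = x, φ_2 = x^2.
G =
  [2, 0, 2/3]
  [0, 2/3, 0]
  [2/3, 0, 2/5],
b = (6, -2/5, 2).
Solving gives a_0 = 3, a_1 = -3/5, a_2 = 0, so
  g(x) = 3 - 3*x/5.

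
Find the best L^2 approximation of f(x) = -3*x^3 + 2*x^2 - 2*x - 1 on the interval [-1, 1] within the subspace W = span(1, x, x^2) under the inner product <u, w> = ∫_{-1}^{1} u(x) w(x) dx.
g(x) = 2*x^2 - 19*x/5 - 1

The best approximation g ∈ W is the orthogonal projection of f onto W. Writing g = a_0 + a_1 x + a_2 x^2, the coefficients solve the normal equations G · a = b where
  G_{ij} = <φ_i, φ_j> and b_i = <f, φ_i>, with φ_0 = 1, φ_1 = x, φ_2 = x^2.
G =
  [2, 0, 2/3]
  [0, 2/3, 0]
  [2/3, 0, 2/5],
b = (-2/3, -38/15, 2/15).
Solving gives a_0 = -1, a_1 = -19/5, a_2 = 2, so
  g(x) = 2*x^2 - 19*x/5 - 1.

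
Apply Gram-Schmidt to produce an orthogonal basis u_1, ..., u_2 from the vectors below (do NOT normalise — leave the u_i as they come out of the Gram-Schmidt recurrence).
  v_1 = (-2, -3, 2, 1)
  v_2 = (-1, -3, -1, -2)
Orthogonal basis:
  u_1 = (-2, -3, 2, 1)
  u_2 = (-2/9, -11/6, -16/9, -43/18)

Apply the Gram-Schmidt recurrence
  u_1 = v_1
  u_i = v_i − Σ_{j<i} ((v_i · u_j) / (u_j · u_j)) · u_j.

Step by step this gives:
  u_1 = (-2, -3, 2, 1)
  u_2 = (-2/9, -11/6, -16/9, -43/18)

Orthogonality check:
  u_2 · u_1 = 0 (should be 0)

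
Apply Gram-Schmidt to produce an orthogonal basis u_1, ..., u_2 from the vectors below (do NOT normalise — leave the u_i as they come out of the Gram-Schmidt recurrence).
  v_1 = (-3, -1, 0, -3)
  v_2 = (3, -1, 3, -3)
Orthogonal basis:
  u_1 = (-3, -1, 0, -3)
  u_2 = (60/19, -18/19, 3, -54/19)

Apply the Gram-Schmidt recurrence
  u_1 = v_1
  u_i = v_i − Σ_{j<i} ((v_i · u_j) / (u_j · u_j)) · u_j.

Step by step this gives:
  u_1 = (-3, -1, 0, -3)
  u_2 = (60/19, -18/19, 3, -54/19)

Orthogonality check:
  u_2 · u_1 = 0 (should be 0)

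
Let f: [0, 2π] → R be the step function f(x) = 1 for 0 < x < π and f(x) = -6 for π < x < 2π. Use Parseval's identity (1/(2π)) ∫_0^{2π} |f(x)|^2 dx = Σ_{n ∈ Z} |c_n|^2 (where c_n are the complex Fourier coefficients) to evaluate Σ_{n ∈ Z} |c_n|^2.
Σ |c_n|^2 = 37/2

Parseval equates the L^2 energy of f (normalised by 1/(2π)) with the ℓ^2 sum of its Fourier coefficients: (1/(2π)) ∫_0^{2π} |f|^2 = Σ |c_n|^2.
Compute the left side: (1/(2π)) [∫_0^π 1^2 dx + ∫_π^{2π} (-6)^2 dx] = (1/(2π)) · (1π + 36π) = (1 + 36)/2 = 37/2.
So Σ_{n ∈ Z} |c_n|^2 = 37/2.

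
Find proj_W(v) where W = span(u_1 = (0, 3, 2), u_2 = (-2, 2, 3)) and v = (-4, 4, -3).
proj_W(v) = (-38/77, 92/77, 93/77)

Set up U = [u_1 | ... | u_2] ∈ R^(3×2). The projector onto W = col(U) is P = U (U^T U)^(-1) U^T.
Compute U^T U =
  [13, 12]
  [12, 17],
and U^T v = (6, 7).
Solve U^T U · c = U^T v for the coefficients: c = (18/77, 19/77). The projection is proj_W(v) = U c.
Check: (v - proj_W(v)) · u_1 = 0  (should be 0).
Check: (v - proj_W(v)) · u_2 = 0  (should be 0).
Result: proj_W(v) = (-38/77, 92/77, 93/77).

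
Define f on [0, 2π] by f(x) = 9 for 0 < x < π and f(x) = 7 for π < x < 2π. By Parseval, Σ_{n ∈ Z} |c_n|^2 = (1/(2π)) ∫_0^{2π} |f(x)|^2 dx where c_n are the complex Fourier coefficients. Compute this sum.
Σ |c_n|^2 = 65

Parseval equates the L^2 energy of f (normalised by 1/(2π)) with the ℓ^2 sum of its Fourier coefficients: (1/(2π)) ∫_0^{2π} |f|^2 = Σ |c_n|^2.
Compute the left side: (1/(2π)) [∫_0^π 9^2 dx + ∫_π^{2π} 7^2 dx] = (1/(2π)) · (81π + 49π) = (81 + 49)/2 = 65.
So Σ_{n ∈ Z} |c_n|^2 = 65.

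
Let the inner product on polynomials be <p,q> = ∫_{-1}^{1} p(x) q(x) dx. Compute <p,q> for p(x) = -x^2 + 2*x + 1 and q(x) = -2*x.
<p,q> = -8/3

Expand the product: p(x)·q(x) = 2*x^3 - 4*x^2 - 2*x.
∫_{-1}^{1} of each monomial x^k gives [2/(k+1) if k even, 0 if k odd]. Integrating term-by-term (or equivalently evaluating the antiderivative F(x) = x^4/2 - 4*x^3/3 - x^2 at the endpoints):
  F(1) − F(−1) = -11/6 − (5/6) = -8/3.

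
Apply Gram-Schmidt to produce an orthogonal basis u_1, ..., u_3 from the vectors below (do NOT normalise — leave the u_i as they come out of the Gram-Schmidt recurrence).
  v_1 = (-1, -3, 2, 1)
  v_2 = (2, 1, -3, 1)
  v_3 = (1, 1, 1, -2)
Orthogonal basis:
  u_1 = (-1, -3, 2, 1)
  u_2 = (4/3, -1, -5/3, 5/3)
  u_3 = (37/25, -9/25, 3/5, -4/5)

Apply the Gram-Schmidt recurrence
  u_1 = v_1
  u_i = v_i − Σ_{j<i} ((v_i · u_j) / (u_j · u_j)) · u_j.

Step by step this gives:
  u_1 = (-1, -3, 2, 1)
  u_2 = (4/3, -1, -5/3, 5/3)
  u_3 = (37/25, -9/25, 3/5, -4/5)

Orthogonality check:
  u_2 · u_1 = 0 (should be 0)
  u_3 · u_1 = 0 (should be 0)
  u_3 · u_2 = 0 (should be 0)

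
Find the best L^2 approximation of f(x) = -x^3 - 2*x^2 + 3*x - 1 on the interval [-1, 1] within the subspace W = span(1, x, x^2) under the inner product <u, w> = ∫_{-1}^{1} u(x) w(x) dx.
g(x) = -2*x^2 + 12*x/5 - 1

The best approximation g ∈ W is the orthogonal projection of f onto W. Writing g = a_0 + a_1 x + a_2 x^2, the coefficients solve the normal equations G · a = b where
  G_{ij} = <φ_i, φ_j> and b_i = <f, φ_i>, with φ_0 = 1, φ_1 = x, φ_2 = x^2.
G =
  [2, 0, 2/3]
  [0, 2/3, 0]
  [2/3, 0, 2/5],
b = (-10/3, 8/5, -22/15).
Solving gives a_0 = -1, a_1 = 12/5, a_2 = -2, so
  g(x) = -2*x^2 + 12*x/5 - 1.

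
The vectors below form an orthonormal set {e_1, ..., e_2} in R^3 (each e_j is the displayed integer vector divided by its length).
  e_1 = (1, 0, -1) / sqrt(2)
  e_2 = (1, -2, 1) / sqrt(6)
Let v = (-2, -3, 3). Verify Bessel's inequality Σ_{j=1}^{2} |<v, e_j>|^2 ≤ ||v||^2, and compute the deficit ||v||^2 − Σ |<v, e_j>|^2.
Σ |<v, e_j>|^2 = 62/3; ||v||^2 = 22; deficit = 4/3

Write each e_j = u_j / sqrt(<u_j, u_j>) where u_j is the displayed integer vector. Then <v, e_j> = <v, u_j> / sqrt(<u_j, u_j>), so |<v, e_j>|^2 = <v, u_j>^2 / <u_j, u_j>.
Coefficients: <v, e_1> = -5/sqrt(2), <v, e_2> = 7/sqrt(6).
Square and sum: Σ |<v, e_j>|^2 = 62/3.
Compute ||v||^2 = v·v = 22.
Deficit = 22 − 62/3 = 4/3 ≥ 0, confirming Bessel's inequality. (The deficit equals ||v − Σ <v,e_j> e_j||^2, the squared distance from v to span{e_j}.)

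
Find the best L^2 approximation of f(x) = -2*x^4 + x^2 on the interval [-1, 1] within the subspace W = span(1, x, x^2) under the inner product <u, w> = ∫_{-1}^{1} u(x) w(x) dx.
g(x) = 6/35 - 5*x^2/7

The best approximation g ∈ W is the orthogonal projection of f onto W. Writing g = a_0 + a_1 x + a_2 x^2, the coefficients solve the normal equations G · a = b where
  G_{ij} = <φ_i, φ_j> and b_i = <f, φ_i>, with φ_0 = 1, φ_1 = x, φ_2 = x^2.
G =
  [2, 0, 2/3]
  [0, 2/3, 0]
  [2/3, 0, 2/5],
b = (-2/15, 0, -6/35).
Solving gives a_0 = 6/35, a_1 = 0, a_2 = -5/7, so
  g(x) = 6/35 - 5*x^2/7.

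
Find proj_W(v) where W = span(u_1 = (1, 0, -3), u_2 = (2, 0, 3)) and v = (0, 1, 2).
proj_W(v) = (0, 0, 2)

Set up U = [u_1 | ... | u_2] ∈ R^(3×2). The projector onto W = col(U) is P = U (U^T U)^(-1) U^T.
Compute U^T U =
  [10, -7]
  [-7, 13],
and U^T v = (-6, 6).
Solve U^T U · c = U^T v for the coefficients: c = (-4/9, 2/9). The projection is proj_W(v) = U c.
Check: (v - proj_W(v)) · u_1 = 0  (should be 0).
Check: (v - proj_W(v)) · u_2 = 0  (should be 0).
Result: proj_W(v) = (0, 0, 2).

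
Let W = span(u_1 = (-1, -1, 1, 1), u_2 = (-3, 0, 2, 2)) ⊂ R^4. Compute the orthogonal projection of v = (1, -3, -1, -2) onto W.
proj_W(v) = (41/19, -46/19, -12/19, -12/19)

Set up U = [u_1 | ... | u_2] ∈ R^(4×2). The projector onto W = col(U) is P = U (U^T U)^(-1) U^T.
Compute U^T U =
  [4, 7]
  [7, 17],
and U^T v = (-1, -9).
Solve U^T U · c = U^T v for the coefficients: c = (46/19, -29/19). The projection is proj_W(v) = U c.
Check: (v - proj_W(v)) · u_1 = 0  (should be 0).
Check: (v - proj_W(v)) · u_2 = 0  (should be 0).
Result: proj_W(v) = (41/19, -46/19, -12/19, -12/19).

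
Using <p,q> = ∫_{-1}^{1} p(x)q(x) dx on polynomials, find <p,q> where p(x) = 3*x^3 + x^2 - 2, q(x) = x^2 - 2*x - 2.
<p,q> = 10/3

Expand the product: p(x)·q(x) = 3*x^5 - 5*x^4 - 8*x^3 - 4*x^2 + 4*x + 4.
∫_{-1}^{1} of each monomial x^k gives [2/(k+1) if k even, 0 if k odd]. Integrating term-by-term (or equivalently evaluating the antiderivative F(x) = x^6/2 - x^5 - 2*x^4 - 4*x^3/3 + 2*x^2 + 4*x at the endpoints):
  F(1) − F(−1) = 13/6 − (-7/6) = 10/3.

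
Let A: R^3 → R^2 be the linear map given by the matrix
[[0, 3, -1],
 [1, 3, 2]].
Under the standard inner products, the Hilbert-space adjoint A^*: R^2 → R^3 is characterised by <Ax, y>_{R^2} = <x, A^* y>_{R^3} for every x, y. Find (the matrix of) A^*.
A^* = A^T =
[[0, 1],
 [3, 3],
 [-1, 2]]

For real matrices with standard dot products, the defining identity <Ax, y> = <x, A^* y> gives (Ax)^T y = x^T (A^*) y, i.e. x^T A^T y = x^T (A^*) y. Since this holds for all x, y, we must have A^* = A^T. Therefore
A^* =
[[0, 1],
 [3, 3],
 [-1, 2]].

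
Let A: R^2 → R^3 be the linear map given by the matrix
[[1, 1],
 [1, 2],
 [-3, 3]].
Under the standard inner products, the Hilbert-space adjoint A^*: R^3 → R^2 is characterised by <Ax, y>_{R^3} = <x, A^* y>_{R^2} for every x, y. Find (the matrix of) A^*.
A^* = A^T =
[[1, 1, -3],
 [1, 2, 3]]

For real matrices with standard dot products, the defining identity <Ax, y> = <x, A^* y> gives (Ax)^T y = x^T (A^*) y, i.e. x^T A^T y = x^T (A^*) y. Since this holds for all x, y, we must have A^* = A^T. Therefore
A^* =
[[1, 1, -3],
 [1, 2, 3]].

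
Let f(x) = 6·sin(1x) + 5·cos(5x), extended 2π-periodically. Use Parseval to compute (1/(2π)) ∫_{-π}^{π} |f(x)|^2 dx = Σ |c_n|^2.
Σ |c_n|^2 = 61/2

Expand |f|^2 and use orthogonality of {sin(nx), cos(mx)} on [-π, π]:
  ∫_{-π}^{π} sin(nx)^2 dx = π, ∫ cos(mx)^2 dx = π, and cross terms integrate to 0.
So ∫_{-π}^{π} f(x)^2 dx = 6^2 · π + 5^2 · π = (36 + 25)π.
Divide by 2π: (36 + 25)/2 = 61/2.
By Parseval, this equals Σ |c_n|^2.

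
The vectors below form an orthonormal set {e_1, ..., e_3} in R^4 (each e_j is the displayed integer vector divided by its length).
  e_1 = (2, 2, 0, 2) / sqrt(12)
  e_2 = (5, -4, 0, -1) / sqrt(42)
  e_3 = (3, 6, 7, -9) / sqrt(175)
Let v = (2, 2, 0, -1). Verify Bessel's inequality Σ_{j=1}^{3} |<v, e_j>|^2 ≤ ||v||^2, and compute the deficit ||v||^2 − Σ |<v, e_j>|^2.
Σ |<v, e_j>|^2 = 369/50; ||v||^2 = 9; deficit = 81/50

Write each e_j = u_j / sqrt(<u_j, u_j>) where u_j is the displayed integer vector. Then <v, e_j> = <v, u_j> / sqrt(<u_j, u_j>), so |<v, e_j>|^2 = <v, u_j>^2 / <u_j, u_j>.
Coefficients: <v, e_1> = 6/sqrt(12), <v, e_2> = 3/sqrt(42), <v, e_3> = 27/sqrt(175).
Square and sum: Σ |<v, e_j>|^2 = 369/50.
Compute ||v||^2 = v·v = 9.
Deficit = 9 − 369/50 = 81/50 ≥ 0, confirming Bessel's inequality. (The deficit equals ||v − Σ <v,e_j> e_j||^2, the squared distance from v to span{e_j}.)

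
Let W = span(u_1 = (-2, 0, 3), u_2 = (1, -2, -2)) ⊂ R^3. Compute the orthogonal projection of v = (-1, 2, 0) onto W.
proj_W(v) = (-5/53, 98/53, 32/53)

Set up U = [u_1 | ... | u_2] ∈ R^(3×2). The projector onto W = col(U) is P = U (U^T U)^(-1) U^T.
Compute U^T U =
  [13, -8]
  [-8, 9],
and U^T v = (2, -5).
Solve U^T U · c = U^T v for the coefficients: c = (-22/53, -49/53). The projection is proj_W(v) = U c.
Check: (v - proj_W(v)) · u_1 = 0  (should be 0).
Check: (v - proj_W(v)) · u_2 = 0  (should be 0).
Result: proj_W(v) = (-5/53, 98/53, 32/53).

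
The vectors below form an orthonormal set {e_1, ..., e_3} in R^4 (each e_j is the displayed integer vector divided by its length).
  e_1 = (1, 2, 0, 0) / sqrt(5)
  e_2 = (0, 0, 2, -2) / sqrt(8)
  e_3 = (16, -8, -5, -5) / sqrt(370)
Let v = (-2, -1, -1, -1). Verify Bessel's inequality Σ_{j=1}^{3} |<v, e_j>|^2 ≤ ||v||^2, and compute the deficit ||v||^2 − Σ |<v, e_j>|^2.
Σ |<v, e_j>|^2 = 138/37; ||v||^2 = 7; deficit = 121/37

Write each e_j = u_j / sqrt(<u_j, u_j>) where u_j is the displayed integer vector. Then <v, e_j> = <v, u_j> / sqrt(<u_j, u_j>), so |<v, e_j>|^2 = <v, u_j>^2 / <u_j, u_j>.
Coefficients: <v, e_1> = -4/sqrt(5), <v, e_2> = 0/sqrt(8), <v, e_3> = -14/sqrt(370).
Square and sum: Σ |<v, e_j>|^2 = 138/37.
Compute ||v||^2 = v·v = 7.
Deficit = 7 − 138/37 = 121/37 ≥ 0, confirming Bessel's inequality. (The deficit equals ||v − Σ <v,e_j> e_j||^2, the squared distance from v to span{e_j}.)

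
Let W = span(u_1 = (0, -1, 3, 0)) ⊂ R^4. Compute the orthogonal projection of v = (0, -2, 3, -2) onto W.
proj_W(v) = (0, -11/10, 33/10, 0)

Set up U = [u_1 | ... | u_1] ∈ R^(4×1). The projector onto W = col(U) is P = U (U^T U)^(-1) U^T.
Compute U^T U =
  [10],
and U^T v = (11).
Solve U^T U · c = U^T v for the coefficients: c = (11/10). The projection is proj_W(v) = U c.
Check: (v - proj_W(v)) · u_1 = 0  (should be 0).
Result: proj_W(v) = (0, -11/10, 33/10, 0).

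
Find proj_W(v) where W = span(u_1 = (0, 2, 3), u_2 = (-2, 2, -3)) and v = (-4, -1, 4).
proj_W(v) = (2/7, 8/7, 18/7)

Set up U = [u_1 | ... | u_2] ∈ R^(3×2). The projector onto W = col(U) is P = U (U^T U)^(-1) U^T.
Compute U^T U =
  [13, -5]
  [-5, 17],
and U^T v = (10, -6).
Solve U^T U · c = U^T v for the coefficients: c = (5/7, -1/7). The projection is proj_W(v) = U c.
Check: (v - proj_W(v)) · u_1 = 0  (should be 0).
Check: (v - proj_W(v)) · u_2 = 0  (should be 0).
Result: proj_W(v) = (2/7, 8/7, 18/7).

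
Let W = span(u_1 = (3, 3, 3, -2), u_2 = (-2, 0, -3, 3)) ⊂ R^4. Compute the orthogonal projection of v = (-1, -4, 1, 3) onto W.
proj_W(v) = (-424/241, -684/241, -294/241, 66/241)

Set up U = [u_1 | ... | u_2] ∈ R^(4×2). The projector onto W = col(U) is P = U (U^T U)^(-1) U^T.
Compute U^T U =
  [31, -21]
  [-21, 22],
and U^T v = (-18, 8).
Solve U^T U · c = U^T v for the coefficients: c = (-228/241, -130/241). The projection is proj_W(v) = U c.
Check: (v - proj_W(v)) · u_1 = 0  (should be 0).
Check: (v - proj_W(v)) · u_2 = 0  (should be 0).
Result: proj_W(v) = (-424/241, -684/241, -294/241, 66/241).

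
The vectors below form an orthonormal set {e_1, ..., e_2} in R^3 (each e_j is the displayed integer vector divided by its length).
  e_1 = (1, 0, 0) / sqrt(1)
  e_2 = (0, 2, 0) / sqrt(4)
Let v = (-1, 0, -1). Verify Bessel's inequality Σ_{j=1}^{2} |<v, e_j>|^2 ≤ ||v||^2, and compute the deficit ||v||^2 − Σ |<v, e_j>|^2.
Σ |<v, e_j>|^2 = 1; ||v||^2 = 2; deficit = 1

Write each e_j = u_j / sqrt(<u_j, u_j>) where u_j is the displayed integer vector. Then <v, e_j> = <v, u_j> / sqrt(<u_j, u_j>), so |<v, e_j>|^2 = <v, u_j>^2 / <u_j, u_j>.
Coefficients: <v, e_1> = -1/sqrt(1), <v, e_2> = 0/sqrt(4).
Square and sum: Σ |<v, e_j>|^2 = 1.
Compute ||v||^2 = v·v = 2.
Deficit = 2 − 1 = 1 ≥ 0, confirming Bessel's inequality. (The deficit equals ||v − Σ <v,e_j> e_j||^2, the squared distance from v to span{e_j}.)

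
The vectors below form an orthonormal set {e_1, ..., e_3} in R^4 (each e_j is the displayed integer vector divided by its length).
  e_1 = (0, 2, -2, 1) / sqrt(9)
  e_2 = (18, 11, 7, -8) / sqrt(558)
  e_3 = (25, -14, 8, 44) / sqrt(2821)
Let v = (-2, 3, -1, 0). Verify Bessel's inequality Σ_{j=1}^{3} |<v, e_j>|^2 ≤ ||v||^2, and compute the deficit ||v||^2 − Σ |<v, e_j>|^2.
Σ |<v, e_j>|^2 = 986/91; ||v||^2 = 14; deficit = 288/91

Write each e_j = u_j / sqrt(<u_j, u_j>) where u_j is the displayed integer vector. Then <v, e_j> = <v, u_j> / sqrt(<u_j, u_j>), so |<v, e_j>|^2 = <v, u_j>^2 / <u_j, u_j>.
Coefficients: <v, e_1> = 8/sqrt(9), <v, e_2> = -10/sqrt(558), <v, e_3> = -100/sqrt(2821).
Square and sum: Σ |<v, e_j>|^2 = 986/91.
Compute ||v||^2 = v·v = 14.
Deficit = 14 − 986/91 = 288/91 ≥ 0, confirming Bessel's inequality. (The deficit equals ||v − Σ <v,e_j> e_j||^2, the squared distance from v to span{e_j}.)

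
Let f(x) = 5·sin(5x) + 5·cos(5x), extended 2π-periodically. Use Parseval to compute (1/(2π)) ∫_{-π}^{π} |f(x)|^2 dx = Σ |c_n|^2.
Σ |c_n|^2 = 25

Expand |f|^2 and use orthogonality of {sin(nx), cos(mx)} on [-π, π]:
  ∫_{-π}^{π} sin(nx)^2 dx = π, ∫ cos(mx)^2 dx = π, and cross terms integrate to 0.
So ∫_{-π}^{π} f(x)^2 dx = 5^2 · π + 5^2 · π = (25 + 25)π.
Divide by 2π: (25 + 25)/2 = 25.
By Parseval, this equals Σ |c_n|^2.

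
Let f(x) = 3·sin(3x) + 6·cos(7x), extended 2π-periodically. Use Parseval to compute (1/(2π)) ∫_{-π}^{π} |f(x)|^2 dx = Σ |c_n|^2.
Σ |c_n|^2 = 45/2

Expand |f|^2 and use orthogonality of {sin(nx), cos(mx)} on [-π, π]:
  ∫_{-π}^{π} sin(nx)^2 dx = π, ∫ cos(mx)^2 dx = π, and cross terms integrate to 0.
So ∫_{-π}^{π} f(x)^2 dx = 3^2 · π + 6^2 · π = (9 + 36)π.
Divide by 2π: (9 + 36)/2 = 45/2.
By Parseval, this equals Σ |c_n|^2.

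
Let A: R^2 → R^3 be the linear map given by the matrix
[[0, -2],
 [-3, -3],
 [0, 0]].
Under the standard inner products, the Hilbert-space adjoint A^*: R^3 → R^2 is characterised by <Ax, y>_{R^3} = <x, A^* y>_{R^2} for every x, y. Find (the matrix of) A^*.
A^* = A^T =
[[0, -3, 0],
 [-2, -3, 0]]

For real matrices with standard dot products, the defining identity <Ax, y> = <x, A^* y> gives (Ax)^T y = x^T (A^*) y, i.e. x^T A^T y = x^T (A^*) y. Since this holds for all x, y, we must have A^* = A^T. Therefore
A^* =
[[0, -3, 0],
 [-2, -3, 0]].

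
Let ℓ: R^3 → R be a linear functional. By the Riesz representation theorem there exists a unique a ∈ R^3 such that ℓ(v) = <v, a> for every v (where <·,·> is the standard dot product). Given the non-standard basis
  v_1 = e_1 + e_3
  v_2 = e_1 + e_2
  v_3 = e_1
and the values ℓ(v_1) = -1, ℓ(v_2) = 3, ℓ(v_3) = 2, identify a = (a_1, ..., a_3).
a = (2, 1, -3)

Write a = (a_1, ..., a_3) in the standard basis. For each basis vector v_i, ℓ(v_i) = <v_i, a> is a linear equation in the a_j's. Collect the n equations into a matrix system V a = ℓ, where row i of V is v_i (expressed in the standard basis). Since V is invertible (lower-triangular with 1s on the diagonal, up to permutation), solve by back-substitution:
  V =
[[1, 0, 1],
 [1, 1, 0],
 [1, 0, 0]]
  V a = (-1, 3, 2)
Solving gives a = (2, 1, -3).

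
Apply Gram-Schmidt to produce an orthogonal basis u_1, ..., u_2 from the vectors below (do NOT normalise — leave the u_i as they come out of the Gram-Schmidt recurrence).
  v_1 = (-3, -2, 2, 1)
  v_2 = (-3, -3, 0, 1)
Orthogonal basis:
  u_1 = (-3, -2, 2, 1)
  u_2 = (-1/3, -11/9, -16/9, 1/9)

Apply the Gram-Schmidt recurrence
  u_1 = v_1
  u_i = v_i − Σ_{j<i} ((v_i · u_j) / (u_j · u_j)) · u_j.

Step by step this gives:
  u_1 = (-3, -2, 2, 1)
  u_2 = (-1/3, -11/9, -16/9, 1/9)

Orthogonality check:
  u_2 · u_1 = 0 (should be 0)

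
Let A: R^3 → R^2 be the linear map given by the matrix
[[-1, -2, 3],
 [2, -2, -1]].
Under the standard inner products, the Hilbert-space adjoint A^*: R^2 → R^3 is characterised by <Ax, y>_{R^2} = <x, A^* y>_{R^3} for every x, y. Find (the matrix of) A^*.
A^* = A^T =
[[-1, 2],
 [-2, -2],
 [3, -1]]

For real matrices with standard dot products, the defining identity <Ax, y> = <x, A^* y> gives (Ax)^T y = x^T (A^*) y, i.e. x^T A^T y = x^T (A^*) y. Since this holds for all x, y, we must have A^* = A^T. Therefore
A^* =
[[-1, 2],
 [-2, -2],
 [3, -1]].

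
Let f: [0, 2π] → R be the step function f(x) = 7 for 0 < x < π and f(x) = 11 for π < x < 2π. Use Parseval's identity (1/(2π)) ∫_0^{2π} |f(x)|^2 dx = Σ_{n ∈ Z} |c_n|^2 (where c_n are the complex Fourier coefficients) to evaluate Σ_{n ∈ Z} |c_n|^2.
Σ |c_n|^2 = 85

Parseval equates the L^2 energy of f (normalised by 1/(2π)) with the ℓ^2 sum of its Fourier coefficients: (1/(2π)) ∫_0^{2π} |f|^2 = Σ |c_n|^2.
Compute the left side: (1/(2π)) [∫_0^π 7^2 dx + ∫_π^{2π} 11^2 dx] = (1/(2π)) · (49π + 121π) = (49 + 121)/2 = 85.
So Σ_{n ∈ Z} |c_n|^2 = 85.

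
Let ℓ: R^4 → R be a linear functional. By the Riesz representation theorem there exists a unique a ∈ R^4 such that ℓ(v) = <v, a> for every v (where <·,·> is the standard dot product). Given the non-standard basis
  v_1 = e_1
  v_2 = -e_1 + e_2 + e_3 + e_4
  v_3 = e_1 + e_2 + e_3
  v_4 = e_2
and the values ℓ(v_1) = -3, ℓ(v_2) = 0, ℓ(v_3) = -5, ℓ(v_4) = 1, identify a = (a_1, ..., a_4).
a = (-3, 1, -3, -1)

Write a = (a_1, ..., a_4) in the standard basis. For each basis vector v_i, ℓ(v_i) = <v_i, a> is a linear equation in the a_j's. Collect the n equations into a matrix system V a = ℓ, where row i of V is v_i (expressed in the standard basis). Since V is invertible (lower-triangular with 1s on the diagonal, up to permutation), solve by back-substitution:
  V =
[[1, 0, 0, 0],
 [-1, 1, 1, 1],
 [1, 1, 1, 0],
 [0, 1, 0, 0]]
  V a = (-3, 0, -5, 1)
Solving gives a = (-3, 1, -3, -1).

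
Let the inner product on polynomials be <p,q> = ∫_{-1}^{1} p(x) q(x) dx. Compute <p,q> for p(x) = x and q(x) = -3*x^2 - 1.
<p,q> = 0

Expand the product: p(x)·q(x) = -3*x^3 - x.
∫_{-1}^{1} of each monomial x^k gives [2/(k+1) if k even, 0 if k odd]. Integrating term-by-term (or equivalently evaluating the antiderivative F(x) = -3*x^4/4 - x^2/2 at the endpoints):
  F(1) − F(−1) = -5/4 − (-5/4) = 0.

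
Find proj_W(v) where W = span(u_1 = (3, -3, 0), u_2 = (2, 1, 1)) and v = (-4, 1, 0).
proj_W(v) = (-41/11, 14/11, -9/11)

Set up U = [u_1 | ... | u_2] ∈ R^(3×2). The projector onto W = col(U) is P = U (U^T U)^(-1) U^T.
Compute U^T U =
  [18, 3]
  [3, 6],
and U^T v = (-15, -7).
Solve U^T U · c = U^T v for the coefficients: c = (-23/33, -9/11). The projection is proj_W(v) = U c.
Check: (v - proj_W(v)) · u_1 = 0  (should be 0).
Check: (v - proj_W(v)) · u_2 = 0  (should be 0).
Result: proj_W(v) = (-41/11, 14/11, -9/11).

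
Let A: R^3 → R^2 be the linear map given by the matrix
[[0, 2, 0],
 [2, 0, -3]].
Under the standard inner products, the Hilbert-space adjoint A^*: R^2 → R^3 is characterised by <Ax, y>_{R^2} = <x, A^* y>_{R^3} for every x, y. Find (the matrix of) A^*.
A^* = A^T =
[[0, 2],
 [2, 0],
 [0, -3]]

For real matrices with standard dot products, the defining identity <Ax, y> = <x, A^* y> gives (Ax)^T y = x^T (A^*) y, i.e. x^T A^T y = x^T (A^*) y. Since this holds for all x, y, we must have A^* = A^T. Therefore
A^* =
[[0, 2],
 [2, 0],
 [0, -3]].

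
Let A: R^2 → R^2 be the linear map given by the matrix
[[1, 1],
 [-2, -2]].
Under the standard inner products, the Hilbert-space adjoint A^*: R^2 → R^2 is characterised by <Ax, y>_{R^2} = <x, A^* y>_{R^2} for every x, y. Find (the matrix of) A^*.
A^* = A^T =
[[1, -2],
 [1, -2]]

For real matrices with standard dot products, the defining identity <Ax, y> = <x, A^* y> gives (Ax)^T y = x^T (A^*) y, i.e. x^T A^T y = x^T (A^*) y. Since this holds for all x, y, we must have A^* = A^T. Therefore
A^* =
[[1, -2],
 [1, -2]].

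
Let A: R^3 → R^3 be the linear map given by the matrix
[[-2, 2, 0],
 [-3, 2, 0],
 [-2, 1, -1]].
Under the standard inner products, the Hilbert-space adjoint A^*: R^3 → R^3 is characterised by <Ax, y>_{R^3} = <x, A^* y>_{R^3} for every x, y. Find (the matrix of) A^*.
A^* = A^T =
[[-2, -3, -2],
 [2, 2, 1],
 [0, 0, -1]]

For real matrices with standard dot products, the defining identity <Ax, y> = <x, A^* y> gives (Ax)^T y = x^T (A^*) y, i.e. x^T A^T y = x^T (A^*) y. Since this holds for all x, y, we must have A^* = A^T. Therefore
A^* =
[[-2, -3, -2],
 [2, 2, 1],
 [0, 0, -1]].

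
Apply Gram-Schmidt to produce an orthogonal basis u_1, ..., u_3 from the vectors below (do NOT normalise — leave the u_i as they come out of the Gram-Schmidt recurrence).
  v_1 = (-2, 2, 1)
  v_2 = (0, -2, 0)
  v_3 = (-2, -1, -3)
Orthogonal basis:
  u_1 = (-2, 2, 1)
  u_2 = (-8/9, -10/9, 4/9)
  u_3 = (-8/5, 0, -16/5)

Apply the Gram-Schmidt recurrence
  u_1 = v_1
  u_i = v_i − Σ_{j<i} ((v_i · u_j) / (u_j · u_j)) · u_j.

Step by step this gives:
  u_1 = (-2, 2, 1)
  u_2 = (-8/9, -10/9, 4/9)
  u_3 = (-8/5, 0, -16/5)

Orthogonality check:
  u_2 · u_1 = 0 (should be 0)
  u_3 · u_1 = 0 (should be 0)
  u_3 · u_2 = 0 (should be 0)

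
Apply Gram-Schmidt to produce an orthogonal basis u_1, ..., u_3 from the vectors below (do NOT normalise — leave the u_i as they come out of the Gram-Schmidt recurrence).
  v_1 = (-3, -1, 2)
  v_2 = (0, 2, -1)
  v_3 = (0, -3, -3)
Orthogonal basis:
  u_1 = (-3, -1, 2)
  u_2 = (-6/7, 12/7, -3/7)
  u_3 = (-3/2, -3/2, -3)

Apply the Gram-Schmidt recurrence
  u_1 = v_1
  u_i = v_i − Σ_{j<i} ((v_i · u_j) / (u_j · u_j)) · u_j.

Step by step this gives:
  u_1 = (-3, -1, 2)
  u_2 = (-6/7, 12/7, -3/7)
  u_3 = (-3/2, -3/2, -3)

Orthogonality check:
  u_2 · u_1 = 0 (should be 0)
  u_3 · u_1 = 0 (should be 0)
  u_3 · u_2 = 0 (should be 0)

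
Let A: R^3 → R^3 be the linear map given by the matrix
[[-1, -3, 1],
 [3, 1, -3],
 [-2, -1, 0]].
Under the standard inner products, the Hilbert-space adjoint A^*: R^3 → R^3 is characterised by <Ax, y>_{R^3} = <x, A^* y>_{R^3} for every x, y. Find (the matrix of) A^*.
A^* = A^T =
[[-1, 3, -2],
 [-3, 1, -1],
 [1, -3, 0]]

For real matrices with standard dot products, the defining identity <Ax, y> = <x, A^* y> gives (Ax)^T y = x^T (A^*) y, i.e. x^T A^T y = x^T (A^*) y. Since this holds for all x, y, we must have A^* = A^T. Therefore
A^* =
[[-1, 3, -2],
 [-3, 1, -1],
 [1, -3, 0]].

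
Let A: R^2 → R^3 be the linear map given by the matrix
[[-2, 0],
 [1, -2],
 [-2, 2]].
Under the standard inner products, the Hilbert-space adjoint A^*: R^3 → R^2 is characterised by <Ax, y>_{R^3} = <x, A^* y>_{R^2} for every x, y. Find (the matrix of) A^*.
A^* = A^T =
[[-2, 1, -2],
 [0, -2, 2]]

For real matrices with standard dot products, the defining identity <Ax, y> = <x, A^* y> gives (Ax)^T y = x^T (A^*) y, i.e. x^T A^T y = x^T (A^*) y. Since this holds for all x, y, we must have A^* = A^T. Therefore
A^* =
[[-2, 1, -2],
 [0, -2, 2]].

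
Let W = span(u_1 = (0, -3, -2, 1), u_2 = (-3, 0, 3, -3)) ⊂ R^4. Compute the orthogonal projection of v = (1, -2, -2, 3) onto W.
proj_W(v) = (15/11, -21/11, -29/11, 2)

Set up U = [u_1 | ... | u_2] ∈ R^(4×2). The projector onto W = col(U) is P = U (U^T U)^(-1) U^T.
Compute U^T U =
  [14, -9]
  [-9, 27],
and U^T v = (13, -18).
Solve U^T U · c = U^T v for the coefficients: c = (7/11, -5/11). The projection is proj_W(v) = U c.
Check: (v - proj_W(v)) · u_1 = 0  (should be 0).
Check: (v - proj_W(v)) · u_2 = 0  (should be 0).
Result: proj_W(v) = (15/11, -21/11, -29/11, 2).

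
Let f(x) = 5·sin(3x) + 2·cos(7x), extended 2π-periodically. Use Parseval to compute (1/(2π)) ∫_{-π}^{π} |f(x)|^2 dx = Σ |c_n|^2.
Σ |c_n|^2 = 29/2

Expand |f|^2 and use orthogonality of {sin(nx), cos(mx)} on [-π, π]:
  ∫_{-π}^{π} sin(nx)^2 dx = π, ∫ cos(mx)^2 dx = π, and cross terms integrate to 0.
So ∫_{-π}^{π} f(x)^2 dx = 5^2 · π + 2^2 · π = (25 + 4)π.
Divide by 2π: (25 + 4)/2 = 29/2.
By Parseval, this equals Σ |c_n|^2.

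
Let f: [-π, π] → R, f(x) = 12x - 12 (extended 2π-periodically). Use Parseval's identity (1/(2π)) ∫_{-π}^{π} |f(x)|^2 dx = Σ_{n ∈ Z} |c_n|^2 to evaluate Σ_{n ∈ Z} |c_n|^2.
Σ |c_n|^2 = 48π^2 + 144

Expand and integrate term by term over [-π, π]:
  ∫ (12x)^2 dx = 144·(2π^3/3); ∫ 2·12·(-12)·x dx = 0 (odd integrand); ∫ (-12)^2 dx = 144·2π.
So (1/(2π)) ∫_{-π}^{π} (12x - 12)^2 dx = 144π^2/3 + 144 = 48π^2 + 144.
Parseval ⇒ Σ |c_n|^2 = 48π^2 + 144.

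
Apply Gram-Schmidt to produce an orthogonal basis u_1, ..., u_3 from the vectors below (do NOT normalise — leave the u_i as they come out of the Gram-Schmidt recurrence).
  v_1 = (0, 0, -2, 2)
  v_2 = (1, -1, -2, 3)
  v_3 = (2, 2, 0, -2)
Orthogonal basis:
  u_1 = (0, 0, -2, 2)
  u_2 = (1, -1, 1/2, 1/2)
  u_3 = (12/5, 8/5, -4/5, -4/5)

Apply the Gram-Schmidt recurrence
  u_1 = v_1
  u_i = v_i − Σ_{j<i} ((v_i · u_j) / (u_j · u_j)) · u_j.

Step by step this gives:
  u_1 = (0, 0, -2, 2)
  u_2 = (1, -1, 1/2, 1/2)
  u_3 = (12/5, 8/5, -4/5, -4/5)

Orthogonality check:
  u_2 · u_1 = 0 (should be 0)
  u_3 · u_1 = 0 (should be 0)
  u_3 · u_2 = 0 (should be 0)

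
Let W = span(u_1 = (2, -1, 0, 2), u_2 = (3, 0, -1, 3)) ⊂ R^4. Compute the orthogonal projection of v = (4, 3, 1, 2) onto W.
proj_W(v) = (23/9, 11/9, -5/3, 23/9)

Set up U = [u_1 | ... | u_2] ∈ R^(4×2). The projector onto W = col(U) is P = U (U^T U)^(-1) U^T.
Compute U^T U =
  [9, 12]
  [12, 19],
and U^T v = (9, 17).
Solve U^T U · c = U^T v for the coefficients: c = (-11/9, 5/3). The projection is proj_W(v) = U c.
Check: (v - proj_W(v)) · u_1 = 0  (should be 0).
Check: (v - proj_W(v)) · u_2 = 0  (should be 0).
Result: proj_W(v) = (23/9, 11/9, -5/3, 23/9).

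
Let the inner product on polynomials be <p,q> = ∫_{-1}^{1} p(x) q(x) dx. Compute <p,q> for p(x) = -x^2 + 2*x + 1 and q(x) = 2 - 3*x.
<p,q> = -4/3

Expand the product: p(x)·q(x) = 3*x^3 - 8*x^2 + x + 2.
∫_{-1}^{1} of each monomial x^k gives [2/(k+1) if k even, 0 if k odd]. Integrating term-by-term (or equivalently evaluating the antiderivative F(x) = 3*x^4/4 - 8*x^3/3 + x^2/2 + 2*x at the endpoints):
  F(1) − F(−1) = 7/12 − (23/12) = -4/3.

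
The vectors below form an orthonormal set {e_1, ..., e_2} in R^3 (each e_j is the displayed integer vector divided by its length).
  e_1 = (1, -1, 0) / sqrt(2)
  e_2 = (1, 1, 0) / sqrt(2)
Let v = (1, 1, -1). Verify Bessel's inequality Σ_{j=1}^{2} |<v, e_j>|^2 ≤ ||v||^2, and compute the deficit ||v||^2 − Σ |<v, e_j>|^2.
Σ |<v, e_j>|^2 = 2; ||v||^2 = 3; deficit = 1

Write each e_j = u_j / sqrt(<u_j, u_j>) where u_j is the displayed integer vector. Then <v, e_j> = <v, u_j> / sqrt(<u_j, u_j>), so |<v, e_j>|^2 = <v, u_j>^2 / <u_j, u_j>.
Coefficients: <v, e_1> = 0/sqrt(2), <v, e_2> = 2/sqrt(2).
Square and sum: Σ |<v, e_j>|^2 = 2.
Compute ||v||^2 = v·v = 3.
Deficit = 3 − 2 = 1 ≥ 0, confirming Bessel's inequality. (The deficit equals ||v − Σ <v,e_j> e_j||^2, the squared distance from v to span{e_j}.)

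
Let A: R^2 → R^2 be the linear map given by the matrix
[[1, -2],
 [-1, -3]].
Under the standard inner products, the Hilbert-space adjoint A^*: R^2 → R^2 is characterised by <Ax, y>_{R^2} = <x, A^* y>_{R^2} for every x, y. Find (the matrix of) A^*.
A^* = A^T =
[[1, -1],
 [-2, -3]]

For real matrices with standard dot products, the defining identity <Ax, y> = <x, A^* y> gives (Ax)^T y = x^T (A^*) y, i.e. x^T A^T y = x^T (A^*) y. Since this holds for all x, y, we must have A^* = A^T. Therefore
A^* =
[[1, -1],
 [-2, -3]].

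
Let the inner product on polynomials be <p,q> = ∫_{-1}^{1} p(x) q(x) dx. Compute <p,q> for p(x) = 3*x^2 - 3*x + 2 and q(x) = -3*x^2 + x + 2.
<p,q> = 12/5

Expand the product: p(x)·q(x) = -9*x^4 + 12*x^3 - 3*x^2 - 4*x + 4.
∫_{-1}^{1} of each monomial x^k gives [2/(k+1) if k even, 0 if k odd]. Integrating term-by-term (or equivalently evaluating the antiderivative F(x) = -9*x^5/5 + 3*x^4 - x^3 - 2*x^2 + 4*x at the endpoints):
  F(1) − F(−1) = 11/5 − (-1/5) = 12/5.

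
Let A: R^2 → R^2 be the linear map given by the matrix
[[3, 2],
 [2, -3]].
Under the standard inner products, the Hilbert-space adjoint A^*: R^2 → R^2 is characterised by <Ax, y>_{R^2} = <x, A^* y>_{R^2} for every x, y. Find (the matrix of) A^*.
A^* = A^T =
[[3, 2],
 [2, -3]]

For real matrices with standard dot products, the defining identity <Ax, y> = <x, A^* y> gives (Ax)^T y = x^T (A^*) y, i.e. x^T A^T y = x^T (A^*) y. Since this holds for all x, y, we must have A^* = A^T. Therefore
A^* =
[[3, 2],
 [2, -3]].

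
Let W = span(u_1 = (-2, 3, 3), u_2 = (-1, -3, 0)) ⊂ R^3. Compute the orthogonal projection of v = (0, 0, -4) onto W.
proj_W(v) = (36/19, -12/19, -40/19)

Set up U = [u_1 | ... | u_2] ∈ R^(3×2). The projector onto W = col(U) is P = U (U^T U)^(-1) U^T.
Compute U^T U =
  [22, -7]
  [-7, 10],
and U^T v = (-12, 0).
Solve U^T U · c = U^T v for the coefficients: c = (-40/57, -28/57). The projection is proj_W(v) = U c.
Check: (v - proj_W(v)) · u_1 = 0  (should be 0).
Check: (v - proj_W(v)) · u_2 = 0  (should be 0).
Result: proj_W(v) = (36/19, -12/19, -40/19).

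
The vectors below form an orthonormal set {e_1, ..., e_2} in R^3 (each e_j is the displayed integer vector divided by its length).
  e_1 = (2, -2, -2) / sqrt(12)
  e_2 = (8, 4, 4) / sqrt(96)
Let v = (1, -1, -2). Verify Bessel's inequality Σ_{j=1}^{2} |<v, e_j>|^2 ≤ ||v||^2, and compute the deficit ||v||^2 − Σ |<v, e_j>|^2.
Σ |<v, e_j>|^2 = 11/2; ||v||^2 = 6; deficit = 1/2

Write each e_j = u_j / sqrt(<u_j, u_j>) where u_j is the displayed integer vector. Then <v, e_j> = <v, u_j> / sqrt(<u_j, u_j>), so |<v, e_j>|^2 = <v, u_j>^2 / <u_j, u_j>.
Coefficients: <v, e_1> = 8/sqrt(12), <v, e_2> = -4/sqrt(96).
Square and sum: Σ |<v, e_j>|^2 = 11/2.
Compute ||v||^2 = v·v = 6.
Deficit = 6 − 11/2 = 1/2 ≥ 0, confirming Bessel's inequality. (The deficit equals ||v − Σ <v,e_j> e_j||^2, the squared distance from v to span{e_j}.)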